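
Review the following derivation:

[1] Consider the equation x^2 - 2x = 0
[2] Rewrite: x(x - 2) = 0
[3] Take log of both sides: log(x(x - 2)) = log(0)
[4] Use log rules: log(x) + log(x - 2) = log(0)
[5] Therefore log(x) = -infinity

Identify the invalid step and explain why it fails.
Step 3: Take log of both sides: log(x(x - 2)) = log(0)

Step 3 takes the logarithm of both sides, resulting in log(0) on the right side. The logarithm is only defined for positive numbers; log(0) is undefined (approaches negative infinity). This operation is invalid.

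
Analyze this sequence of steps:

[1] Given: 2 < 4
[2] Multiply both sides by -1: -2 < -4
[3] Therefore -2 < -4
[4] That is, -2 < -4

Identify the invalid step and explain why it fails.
Step 2: Multiply both sides by -1: -2 < -4

Step 2 multiplies both sides by -1 but fails to reverse the inequality sign. When multiplying (or dividing) an inequality by a negative number, the direction must be reversed. Since 2 < 4, we should get -2 > -4, i.e., -2 > -4.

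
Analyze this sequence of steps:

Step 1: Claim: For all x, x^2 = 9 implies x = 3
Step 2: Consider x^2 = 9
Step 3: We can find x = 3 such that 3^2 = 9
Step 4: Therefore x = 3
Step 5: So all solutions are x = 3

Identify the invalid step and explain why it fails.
Step 4: Therefore x = 3

Step 4 incorrectly concludes that x = 3 is the only solution. The proof shows that x = 3 is A solution (existence), but does not show it is the ONLY solution (uniqueness). In fact, x = -3 is also a solution since (-3)^2 = 9. Finding one solution doesn't prove there are no others.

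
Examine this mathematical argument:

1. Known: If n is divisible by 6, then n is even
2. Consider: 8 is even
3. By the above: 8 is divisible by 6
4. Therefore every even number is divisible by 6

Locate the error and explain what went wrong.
Step 3: By the above: 8 is divisible by 6

Step 3 commits the fallacy of affirming the consequent. The known fact 'divisible by 6 → even' does NOT imply 'even → divisible by 6'. That would be the converse, which is false. For example, 8 is even but 8 ÷ 6 = 1.33, which is not an integer.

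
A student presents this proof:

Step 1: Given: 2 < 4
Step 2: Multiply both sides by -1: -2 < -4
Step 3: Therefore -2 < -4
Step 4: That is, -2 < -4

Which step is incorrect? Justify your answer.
Step 2: Multiply both sides by -1: -2 < -4

Step 2 multiplies both sides by -1 but fails to reverse the inequality sign. When multiplying (or dividing) an inequality by a negative number, the direction must be reversed. Since 2 < 4, we should get -2 > -4, i.e., -2 > -4.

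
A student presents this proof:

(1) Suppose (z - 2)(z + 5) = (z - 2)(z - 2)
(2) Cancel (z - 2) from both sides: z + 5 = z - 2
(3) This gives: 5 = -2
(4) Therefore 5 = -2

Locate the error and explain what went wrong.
Step 2: Cancel (z - 2) from both sides: z + 5 = z - 2

Step 2 cancels (z - 2) from both sides. This is only valid if (z - 2) ≠ 0, i.e., z ≠ 2. When z = 2, both sides equal zero regardless of the other factors. The correct approach requires considering z = 2 as a separate case.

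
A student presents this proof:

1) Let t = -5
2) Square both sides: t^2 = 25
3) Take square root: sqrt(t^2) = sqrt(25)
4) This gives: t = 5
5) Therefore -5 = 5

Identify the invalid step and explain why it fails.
Step 4: This gives: t = 5

Step 4 incorrectly states that sqrt(t^2) = t. The correct identity is sqrt(t^2) = |t|. Since t = -5 < 0, we have sqrt(t^2) = |-5| = 5, not t = -5.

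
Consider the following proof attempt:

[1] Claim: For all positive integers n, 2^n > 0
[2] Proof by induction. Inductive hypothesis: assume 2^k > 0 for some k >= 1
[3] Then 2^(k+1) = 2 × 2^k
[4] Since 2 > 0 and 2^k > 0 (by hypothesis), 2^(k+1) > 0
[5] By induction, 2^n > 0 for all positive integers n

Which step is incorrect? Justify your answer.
Step 5: By induction, 2^n > 0 for all positive integers n

Step 5 concludes the proof by induction, but no base case was ever established. A valid induction proof requires: (1) a base case proving 2^1 > 0, and (2) an inductive step showing IF 2^k > 0 THEN 2^(k+1) > 0. Steps 2-4 correctly establish the inductive step, but without the base case the conclusion in step 5 does not follow.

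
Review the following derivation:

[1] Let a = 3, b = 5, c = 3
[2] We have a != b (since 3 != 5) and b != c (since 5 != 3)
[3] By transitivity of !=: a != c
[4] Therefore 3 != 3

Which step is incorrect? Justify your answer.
Step 3: By transitivity of !=: a != c

Step 3 incorrectly applies transitivity to the '!=' relation. Transitivity states: if a R b and b R c, then a R c. However, '!=' is not transitive. Counterexample: 3 != 5 and 5 != 3, but 3 = 3 (both equal 3). Transitivity holds for relations like <, <=, =, but not for !=.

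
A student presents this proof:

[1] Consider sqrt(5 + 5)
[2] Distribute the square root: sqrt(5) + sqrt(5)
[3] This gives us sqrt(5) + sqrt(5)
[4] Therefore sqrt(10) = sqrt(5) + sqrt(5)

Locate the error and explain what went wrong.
Step 2: Distribute the square root: sqrt(5) + sqrt(5)

Step 2 incorrectly 'distributes' the square root over addition. The square root function does not distribute: sqrt(a + b) ≠ sqrt(a) + sqrt(b). In fact, sqrt(5 + 5) = sqrt(10) ≈ 3.1623, while sqrt(5) + sqrt(5) ≈ 4.4721.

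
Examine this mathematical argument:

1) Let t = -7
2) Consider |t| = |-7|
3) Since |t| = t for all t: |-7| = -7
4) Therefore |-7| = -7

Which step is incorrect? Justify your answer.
Step 3: Since |t| = t for all t: |-7| = -7

Step 3 incorrectly states that |t| = t for all t. The correct definition is |t| = t when t >= 0, and |t| = -t when t < 0. Since -7 < 0, we have |-7| = -(-7) = 7, not -7.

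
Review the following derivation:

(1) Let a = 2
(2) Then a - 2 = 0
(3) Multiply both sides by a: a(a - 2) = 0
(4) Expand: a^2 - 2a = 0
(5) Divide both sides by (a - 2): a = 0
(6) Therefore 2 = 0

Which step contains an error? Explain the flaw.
Step 5: Divide both sides by (a - 2): a = 0

Step 5 divides both sides by (a - 2). However, since a = 2, we have (a - 2) = 0. Division by zero is undefined, making this step invalid.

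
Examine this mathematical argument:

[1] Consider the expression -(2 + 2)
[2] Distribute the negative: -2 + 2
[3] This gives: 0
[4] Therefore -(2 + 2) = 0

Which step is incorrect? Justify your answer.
Step 2: Distribute the negative: -2 + 2

Step 2 incorrectly distributes the negative sign. The correct distribution is -(2 + 2) = -2 - 2 = -4. The negative must be applied to both terms, not just the first. The error treats -(2 + 2) as -2 + 2, which equals 0 instead of -4.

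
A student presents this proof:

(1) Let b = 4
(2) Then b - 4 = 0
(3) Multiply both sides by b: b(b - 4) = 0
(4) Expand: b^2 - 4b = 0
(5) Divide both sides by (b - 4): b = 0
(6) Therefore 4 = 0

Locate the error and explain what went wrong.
Step 5: Divide both sides by (b - 4): b = 0

Step 5 divides both sides by (b - 4). However, since b = 4, we have (b - 4) = 0. Division by zero is undefined, making this step invalid.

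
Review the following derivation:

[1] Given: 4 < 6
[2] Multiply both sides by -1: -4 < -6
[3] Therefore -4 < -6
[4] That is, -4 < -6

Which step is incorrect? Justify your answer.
Step 2: Multiply both sides by -1: -4 < -6

Step 2 multiplies both sides by -1 but fails to reverse the inequality sign. When multiplying (or dividing) an inequality by a negative number, the direction must be reversed. Since 4 < 6, we should get -4 > -6, i.e., -4 > -6.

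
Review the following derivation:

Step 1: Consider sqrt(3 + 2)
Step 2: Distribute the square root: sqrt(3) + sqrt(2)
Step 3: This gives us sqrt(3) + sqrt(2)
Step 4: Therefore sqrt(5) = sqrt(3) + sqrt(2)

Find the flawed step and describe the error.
Step 2: Distribute the square root: sqrt(3) + sqrt(2)

Step 2 incorrectly 'distributes' the square root over addition. The square root function does not distribute: sqrt(a + b) ≠ sqrt(a) + sqrt(b). In fact, sqrt(3 + 2) = sqrt(5) ≈ 2.2361, while sqrt(3) + sqrt(2) ≈ 3.1463.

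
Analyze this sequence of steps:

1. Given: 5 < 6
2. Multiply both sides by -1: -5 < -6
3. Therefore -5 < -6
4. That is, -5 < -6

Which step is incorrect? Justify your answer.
Step 2: Multiply both sides by -1: -5 < -6

Step 2 multiplies both sides by -1 but fails to reverse the inequality sign. When multiplying (or dividing) an inequality by a negative number, the direction must be reversed. Since 5 < 6, we should get -5 > -6, i.e., -5 > -6.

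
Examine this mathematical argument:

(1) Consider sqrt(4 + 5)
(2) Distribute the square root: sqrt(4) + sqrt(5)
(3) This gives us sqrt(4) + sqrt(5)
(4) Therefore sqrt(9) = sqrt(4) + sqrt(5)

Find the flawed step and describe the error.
Step 2: Distribute the square root: sqrt(4) + sqrt(5)

Step 2 incorrectly 'distributes' the square root over addition. The square root function does not distribute: sqrt(a + b) ≠ sqrt(a) + sqrt(b). In fact, sqrt(4 + 5) = sqrt(9) ≈ 3.0000, while sqrt(4) + sqrt(5) ≈ 4.2361.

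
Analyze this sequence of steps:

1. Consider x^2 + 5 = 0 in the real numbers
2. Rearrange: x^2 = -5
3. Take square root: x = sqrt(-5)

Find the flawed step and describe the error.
Step 3: Take square root: x = sqrt(-5)

Step 3 takes the square root of -5, which is negative. In the real number system, the square root of a negative number is undefined. The equation x^2 + 5 = 0 has no real solutions. Square roots of negative numbers only exist in the complex numbers.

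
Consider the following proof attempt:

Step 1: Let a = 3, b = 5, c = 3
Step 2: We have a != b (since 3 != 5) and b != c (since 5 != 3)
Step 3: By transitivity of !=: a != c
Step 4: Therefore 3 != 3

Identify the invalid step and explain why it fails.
Step 3: By transitivity of !=: a != c

Step 3 incorrectly applies transitivity to the '!=' relation. Transitivity states: if a R b and b R c, then a R c. However, '!=' is not transitive. Counterexample: 3 != 5 and 5 != 3, but 3 = 3 (both equal 3). Transitivity holds for relations like <, <=, =, but not for !=.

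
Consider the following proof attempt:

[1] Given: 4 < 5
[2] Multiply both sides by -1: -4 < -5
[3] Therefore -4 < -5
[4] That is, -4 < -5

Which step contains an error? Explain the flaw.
Step 2: Multiply both sides by -1: -4 < -5

Step 2 multiplies both sides by -1 but fails to reverse the inequality sign. When multiplying (or dividing) an inequality by a negative number, the direction must be reversed. Since 4 < 5, we should get -4 > -5, i.e., -4 > -5.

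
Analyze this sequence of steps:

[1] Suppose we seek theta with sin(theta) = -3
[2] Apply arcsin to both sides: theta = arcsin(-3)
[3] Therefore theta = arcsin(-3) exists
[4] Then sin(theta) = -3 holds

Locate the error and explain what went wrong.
Step 2: Apply arcsin to both sides: theta = arcsin(-3)

Step 2 applies arcsin to -3. However, arcsin(x) is only defined for x in [-1, 1] because sin(theta) can only produce values in that range. Since |-3| > 1, arcsin(-3) is undefined. There is no angle whose sine equals -3.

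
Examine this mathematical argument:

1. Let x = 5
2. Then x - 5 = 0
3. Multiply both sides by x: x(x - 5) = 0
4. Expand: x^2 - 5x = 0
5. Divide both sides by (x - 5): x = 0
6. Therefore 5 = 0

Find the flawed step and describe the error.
Step 5: Divide both sides by (x - 5): x = 0

Step 5 divides both sides by (x - 5). However, since x = 5, we have (x - 5) = 0. Division by zero is undefined, making this step invalid.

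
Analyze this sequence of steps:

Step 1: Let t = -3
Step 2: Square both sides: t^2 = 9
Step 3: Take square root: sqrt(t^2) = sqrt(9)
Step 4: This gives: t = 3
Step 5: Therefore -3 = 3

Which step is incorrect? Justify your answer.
Step 4: This gives: t = 3

Step 4 incorrectly states that sqrt(t^2) = t. The correct identity is sqrt(t^2) = |t|. Since t = -3 < 0, we have sqrt(t^2) = |-3| = 3, not t = -3.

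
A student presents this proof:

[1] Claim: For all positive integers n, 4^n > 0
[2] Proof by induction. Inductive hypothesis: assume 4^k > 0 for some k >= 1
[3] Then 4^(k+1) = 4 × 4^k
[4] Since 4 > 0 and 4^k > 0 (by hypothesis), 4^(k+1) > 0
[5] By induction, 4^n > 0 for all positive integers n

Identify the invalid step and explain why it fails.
Step 5: By induction, 4^n > 0 for all positive integers n

Step 5 concludes the proof by induction, but no base case was ever established. A valid induction proof requires: (1) a base case proving 4^1 > 0, and (2) an inductive step showing IF 4^k > 0 THEN 4^(k+1) > 0. Steps 2-4 correctly establish the inductive step, but without the base case the conclusion in step 5 does not follow.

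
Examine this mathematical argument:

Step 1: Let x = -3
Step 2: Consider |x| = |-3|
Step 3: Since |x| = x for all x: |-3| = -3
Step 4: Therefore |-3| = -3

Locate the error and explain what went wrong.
Step 3: Since |x| = x for all x: |-3| = -3

Step 3 incorrectly states that |x| = x for all x. The correct definition is |x| = x when x >= 0, and |x| = -x when x < 0. Since -3 < 0, we have |-3| = -(-3) = 3, not -3.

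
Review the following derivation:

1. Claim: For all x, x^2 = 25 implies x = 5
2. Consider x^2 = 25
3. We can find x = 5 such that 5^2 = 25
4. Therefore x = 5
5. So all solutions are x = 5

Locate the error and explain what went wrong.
Step 4: Therefore x = 5

Step 4 incorrectly concludes that x = 5 is the only solution. The proof shows that x = 5 is A solution (existence), but does not show it is the ONLY solution (uniqueness). In fact, x = -5 is also a solution since (-5)^2 = 25. Finding one solution doesn't prove there are no others.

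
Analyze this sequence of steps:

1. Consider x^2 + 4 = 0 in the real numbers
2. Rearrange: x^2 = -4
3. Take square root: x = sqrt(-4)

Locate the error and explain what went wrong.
Step 3: Take square root: x = sqrt(-4)

Step 3 takes the square root of -4, which is negative. In the real number system, the square root of a negative number is undefined. The equation x^2 + 4 = 0 has no real solutions. Square roots of negative numbers only exist in the complex numbers.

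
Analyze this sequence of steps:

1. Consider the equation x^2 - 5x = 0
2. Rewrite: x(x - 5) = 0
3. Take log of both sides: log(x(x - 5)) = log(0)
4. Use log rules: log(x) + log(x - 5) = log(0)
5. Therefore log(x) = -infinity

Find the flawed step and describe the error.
Step 3: Take log of both sides: log(x(x - 5)) = log(0)

Step 3 takes the logarithm of both sides, resulting in log(0) on the right side. The logarithm is only defined for positive numbers; log(0) is undefined (approaches negative infinity). This operation is invalid.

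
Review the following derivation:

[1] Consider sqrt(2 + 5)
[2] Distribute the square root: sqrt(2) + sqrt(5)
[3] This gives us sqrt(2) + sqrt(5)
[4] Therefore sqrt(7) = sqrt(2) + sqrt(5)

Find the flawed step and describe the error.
Step 2: Distribute the square root: sqrt(2) + sqrt(5)

Step 2 incorrectly 'distributes' the square root over addition. The square root function does not distribute: sqrt(a + b) ≠ sqrt(a) + sqrt(b). In fact, sqrt(2 + 5) = sqrt(7) ≈ 2.6458, while sqrt(2) + sqrt(5) ≈ 3.6503.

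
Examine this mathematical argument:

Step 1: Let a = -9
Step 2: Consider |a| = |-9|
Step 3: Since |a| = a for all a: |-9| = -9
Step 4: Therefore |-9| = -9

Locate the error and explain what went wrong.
Step 3: Since |a| = a for all a: |-9| = -9

Step 3 incorrectly states that |a| = a for all a. The correct definition is |a| = a when a >= 0, and |a| = -a when a < 0. Since -9 < 0, we have |-9| = -(-9) = 9, not -9.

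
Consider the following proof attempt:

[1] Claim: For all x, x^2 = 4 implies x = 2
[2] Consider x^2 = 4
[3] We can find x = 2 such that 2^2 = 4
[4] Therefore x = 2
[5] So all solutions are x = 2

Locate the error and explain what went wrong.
Step 4: Therefore x = 2

Step 4 incorrectly concludes that x = 2 is the only solution. The proof shows that x = 2 is A solution (existence), but does not show it is the ONLY solution (uniqueness). In fact, x = -2 is also a solution since (-2)^2 = 4. Finding one solution doesn't prove there are no others.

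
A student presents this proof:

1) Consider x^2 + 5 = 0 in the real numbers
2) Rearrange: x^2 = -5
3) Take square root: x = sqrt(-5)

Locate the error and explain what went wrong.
Step 3: Take square root: x = sqrt(-5)

Step 3 takes the square root of -5, which is negative. In the real number system, the square root of a negative number is undefined. The equation x^2 + 5 = 0 has no real solutions. Square roots of negative numbers only exist in the complex numbers.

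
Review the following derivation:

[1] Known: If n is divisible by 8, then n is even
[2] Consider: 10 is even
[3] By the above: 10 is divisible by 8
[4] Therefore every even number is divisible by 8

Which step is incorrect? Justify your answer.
Step 3: By the above: 10 is divisible by 8

Step 3 commits the fallacy of affirming the consequent. The known fact 'divisible by 8 → even' does NOT imply 'even → divisible by 8'. That would be the converse, which is false. For example, 10 is even but 10 ÷ 8 = 1.25, which is not an integer.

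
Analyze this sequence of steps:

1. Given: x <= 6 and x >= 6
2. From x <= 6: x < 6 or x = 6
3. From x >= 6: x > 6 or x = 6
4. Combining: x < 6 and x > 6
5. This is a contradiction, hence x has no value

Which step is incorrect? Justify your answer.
Step 4: Combining: x < 6 and x > 6

Step 4 incorrectly combines the conditions. From x <= 6 and x >= 6, the intersection is x = 6. The error treats the 'or' cases as 'and' requirements. The correct conclusion is that x = 6 is the unique solution, not that no solution exists.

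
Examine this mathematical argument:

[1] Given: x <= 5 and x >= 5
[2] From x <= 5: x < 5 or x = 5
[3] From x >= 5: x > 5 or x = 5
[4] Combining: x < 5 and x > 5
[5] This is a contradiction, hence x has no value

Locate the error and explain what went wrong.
Step 4: Combining: x < 5 and x > 5

Step 4 incorrectly combines the conditions. From x <= 5 and x >= 5, the intersection is x = 5. The error treats the 'or' cases as 'and' requirements. The correct conclusion is that x = 5 is the unique solution, not that no solution exists.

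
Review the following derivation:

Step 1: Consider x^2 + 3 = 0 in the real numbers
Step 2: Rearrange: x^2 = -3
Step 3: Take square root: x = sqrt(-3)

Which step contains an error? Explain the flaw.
Step 3: Take square root: x = sqrt(-3)

Step 3 takes the square root of -3, which is negative. In the real number system, the square root of a negative number is undefined. The equation x^2 + 3 = 0 has no real solutions. Square roots of negative numbers only exist in the complex numbers.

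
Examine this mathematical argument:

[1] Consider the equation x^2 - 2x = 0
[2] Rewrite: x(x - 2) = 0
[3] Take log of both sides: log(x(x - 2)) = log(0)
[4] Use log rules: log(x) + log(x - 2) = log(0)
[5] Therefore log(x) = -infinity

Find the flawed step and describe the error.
Step 3: Take log of both sides: log(x(x - 2)) = log(0)

Step 3 takes the logarithm of both sides, resulting in log(0) on the right side. The logarithm is only defined for positive numbers; log(0) is undefined (approaches negative infinity). This operation is invalid.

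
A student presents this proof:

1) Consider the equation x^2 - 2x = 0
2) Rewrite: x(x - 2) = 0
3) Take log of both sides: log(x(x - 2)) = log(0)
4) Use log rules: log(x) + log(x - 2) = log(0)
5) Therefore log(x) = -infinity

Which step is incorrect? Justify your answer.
Step 3: Take log of both sides: log(x(x - 2)) = log(0)

Step 3 takes the logarithm of both sides, resulting in log(0) on the right side. The logarithm is only defined for positive numbers; log(0) is undefined (approaches negative infinity). This operation is invalid.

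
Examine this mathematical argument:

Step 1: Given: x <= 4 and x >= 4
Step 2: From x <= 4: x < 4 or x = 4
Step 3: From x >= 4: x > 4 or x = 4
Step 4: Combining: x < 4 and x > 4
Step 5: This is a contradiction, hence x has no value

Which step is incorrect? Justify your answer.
Step 4: Combining: x < 4 and x > 4

Step 4 incorrectly combines the conditions. From x <= 4 and x >= 4, the intersection is x = 4. The error treats the 'or' cases as 'and' requirements. The correct conclusion is that x = 4 is the unique solution, not that no solution exists.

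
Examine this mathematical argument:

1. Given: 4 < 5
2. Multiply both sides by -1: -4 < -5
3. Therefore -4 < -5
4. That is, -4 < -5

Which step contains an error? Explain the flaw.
Step 2: Multiply both sides by -1: -4 < -5

Step 2 multiplies both sides by -1 but fails to reverse the inequality sign. When multiplying (or dividing) an inequality by a negative number, the direction must be reversed. Since 4 < 5, we should get -4 > -5, i.e., -4 > -5.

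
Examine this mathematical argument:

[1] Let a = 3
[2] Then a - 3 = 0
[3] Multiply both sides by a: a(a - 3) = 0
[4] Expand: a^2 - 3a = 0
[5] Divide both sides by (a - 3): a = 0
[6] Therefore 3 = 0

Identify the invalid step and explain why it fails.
Step 5: Divide both sides by (a - 3): a = 0

Step 5 divides both sides by (a - 3). However, since a = 3, we have (a - 3) = 0. Division by zero is undefined, making this step invalid.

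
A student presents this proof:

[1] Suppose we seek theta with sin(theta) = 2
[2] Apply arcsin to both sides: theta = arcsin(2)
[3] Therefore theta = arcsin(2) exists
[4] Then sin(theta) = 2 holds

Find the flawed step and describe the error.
Step 2: Apply arcsin to both sides: theta = arcsin(2)

Step 2 applies arcsin to 2. However, arcsin(x) is only defined for x in [-1, 1] because sin(theta) can only produce values in that range. Since |2| > 1, arcsin(2) is undefined. There is no angle whose sine equals 2.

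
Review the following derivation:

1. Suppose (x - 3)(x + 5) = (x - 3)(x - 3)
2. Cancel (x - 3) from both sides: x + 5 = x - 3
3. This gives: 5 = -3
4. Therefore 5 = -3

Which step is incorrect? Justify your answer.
Step 2: Cancel (x - 3) from both sides: x + 5 = x - 3

Step 2 cancels (x - 3) from both sides. This is only valid if (x - 3) ≠ 0, i.e., x ≠ 3. When x = 3, both sides equal zero regardless of the other factors. The correct approach requires considering x = 3 as a separate case.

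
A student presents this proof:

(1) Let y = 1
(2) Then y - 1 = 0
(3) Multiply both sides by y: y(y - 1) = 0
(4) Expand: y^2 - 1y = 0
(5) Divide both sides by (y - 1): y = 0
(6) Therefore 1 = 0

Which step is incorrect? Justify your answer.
Step 5: Divide both sides by (y - 1): y = 0

Step 5 divides both sides by (y - 1). However, since y = 1, we have (y - 1) = 0. Division by zero is undefined, making this step invalid.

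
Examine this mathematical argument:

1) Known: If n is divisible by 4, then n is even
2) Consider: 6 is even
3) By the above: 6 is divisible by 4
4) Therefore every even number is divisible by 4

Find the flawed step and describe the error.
Step 3: By the above: 6 is divisible by 4

Step 3 commits the fallacy of affirming the consequent. The known fact 'divisible by 4 → even' does NOT imply 'even → divisible by 4'. That would be the converse, which is false. For example, 6 is even but 6 ÷ 4 = 1.50, which is not an integer.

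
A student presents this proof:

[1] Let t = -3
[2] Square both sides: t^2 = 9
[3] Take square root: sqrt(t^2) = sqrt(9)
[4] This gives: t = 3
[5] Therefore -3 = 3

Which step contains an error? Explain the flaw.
Step 4: This gives: t = 3

Step 4 incorrectly states that sqrt(t^2) = t. The correct identity is sqrt(t^2) = |t|. Since t = -3 < 0, we have sqrt(t^2) = |-3| = 3, not t = -3.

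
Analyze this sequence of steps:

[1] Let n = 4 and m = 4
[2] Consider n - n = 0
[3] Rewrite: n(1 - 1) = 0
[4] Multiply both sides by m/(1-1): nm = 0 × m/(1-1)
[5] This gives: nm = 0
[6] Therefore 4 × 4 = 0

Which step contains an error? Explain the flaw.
Step 4: Multiply both sides by m/(1-1): nm = 0 × m/(1-1)

Step 4 multiplies both sides by m/(1-1). However, 1-1 = 0, so this is multiplication by m/0, which is undefined. We cannot multiply by an undefined expression.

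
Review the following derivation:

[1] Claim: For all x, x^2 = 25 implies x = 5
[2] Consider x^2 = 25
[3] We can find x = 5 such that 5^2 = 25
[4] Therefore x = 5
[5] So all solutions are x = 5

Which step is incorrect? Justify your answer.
Step 4: Therefore x = 5

Step 4 incorrectly concludes that x = 5 is the only solution. The proof shows that x = 5 is A solution (existence), but does not show it is the ONLY solution (uniqueness). In fact, x = -5 is also a solution since (-5)^2 = 25. Finding one solution doesn't prove there are no others.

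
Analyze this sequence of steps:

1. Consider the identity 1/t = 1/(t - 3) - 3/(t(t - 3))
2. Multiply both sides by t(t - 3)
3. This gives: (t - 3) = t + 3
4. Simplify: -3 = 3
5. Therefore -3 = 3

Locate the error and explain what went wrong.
Step 3: This gives: (t - 3) = t + 3

Step 3 makes a sign error when clearing denominators. Multiplying -3/(t(t - 3)) by t(t - 3) gives -3, not +3. The correct result is (t - 3) = t - 3, which is trivially true, not (t - 3) = t + 3. (Step 1 is a valid identity: 1/(t - 3) - 3/(t(t - 3)) = (t - 3)/(t(t - 3)) = 1/t.)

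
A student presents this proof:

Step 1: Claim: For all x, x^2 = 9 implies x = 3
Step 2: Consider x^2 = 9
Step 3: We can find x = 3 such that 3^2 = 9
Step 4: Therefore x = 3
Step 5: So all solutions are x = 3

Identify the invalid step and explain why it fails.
Step 4: Therefore x = 3

Step 4 incorrectly concludes that x = 3 is the only solution. The proof shows that x = 3 is A solution (existence), but does not show it is the ONLY solution (uniqueness). In fact, x = -3 is also a solution since (-3)^2 = 9. Finding one solution doesn't prove there are no others.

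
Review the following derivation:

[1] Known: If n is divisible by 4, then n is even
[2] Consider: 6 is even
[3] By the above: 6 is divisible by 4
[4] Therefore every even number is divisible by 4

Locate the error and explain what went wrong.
Step 3: By the above: 6 is divisible by 4

Step 3 commits the fallacy of affirming the consequent. The known fact 'divisible by 4 → even' does NOT imply 'even → divisible by 4'. That would be the converse, which is false. For example, 6 is even but 6 ÷ 4 = 1.50, which is not an integer.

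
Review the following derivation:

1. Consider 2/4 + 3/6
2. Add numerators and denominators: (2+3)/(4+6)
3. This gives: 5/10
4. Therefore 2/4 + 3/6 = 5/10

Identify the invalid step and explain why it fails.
Step 2: Add numerators and denominators: (2+3)/(4+6)

Step 2 incorrectly adds fractions by separately adding numerators and denominators. This is wrong. The correct method requires a common denominator: 2/4 + 3/6 = (2×6 + 3×4)/(4×6) = 24/24 = 1. The method used gives 5/10, which is different.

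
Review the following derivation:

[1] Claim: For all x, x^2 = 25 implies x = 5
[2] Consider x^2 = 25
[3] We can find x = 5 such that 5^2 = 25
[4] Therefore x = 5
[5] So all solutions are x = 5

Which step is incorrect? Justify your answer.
Step 4: Therefore x = 5

Step 4 incorrectly concludes that x = 5 is the only solution. The proof shows that x = 5 is A solution (existence), but does not show it is the ONLY solution (uniqueness). In fact, x = -5 is also a solution since (-5)^2 = 25. Finding one solution doesn't prove there are no others.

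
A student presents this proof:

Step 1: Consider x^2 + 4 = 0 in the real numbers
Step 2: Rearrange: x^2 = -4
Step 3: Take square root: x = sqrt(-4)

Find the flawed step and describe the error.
Step 3: Take square root: x = sqrt(-4)

Step 3 takes the square root of -4, which is negative. In the real number system, the square root of a negative number is undefined. The equation x^2 + 4 = 0 has no real solutions. Square roots of negative numbers only exist in the complex numbers.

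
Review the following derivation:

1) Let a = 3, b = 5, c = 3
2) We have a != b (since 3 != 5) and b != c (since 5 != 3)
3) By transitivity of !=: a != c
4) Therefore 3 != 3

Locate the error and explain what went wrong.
Step 3: By transitivity of !=: a != c

Step 3 incorrectly applies transitivity to the '!=' relation. Transitivity states: if a R b and b R c, then a R c. However, '!=' is not transitive. Counterexample: 3 != 5 and 5 != 3, but 3 = 3 (both equal 3). Transitivity holds for relations like <, <=, =, but not for !=.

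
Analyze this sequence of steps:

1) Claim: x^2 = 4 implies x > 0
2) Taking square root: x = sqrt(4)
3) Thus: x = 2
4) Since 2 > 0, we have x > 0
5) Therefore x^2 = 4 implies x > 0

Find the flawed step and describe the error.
Step 2: Taking square root: x = sqrt(4)

Step 2 takes the square root and assumes the positive root only. The equation x^2 = 4 actually has two solutions: x = 2 and x = -2. The proof silently assumes x > 0 without justification, then uses this assumption to conclude x > 0, which is circular. The counterexample x = -2 shows the claim is false.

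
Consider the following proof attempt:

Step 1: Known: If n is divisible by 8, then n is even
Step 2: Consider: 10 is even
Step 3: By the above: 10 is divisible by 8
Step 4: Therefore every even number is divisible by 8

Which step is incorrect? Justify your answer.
Step 3: By the above: 10 is divisible by 8

Step 3 commits the fallacy of affirming the consequent. The known fact 'divisible by 8 → even' does NOT imply 'even → divisible by 8'. That would be the converse, which is false. For example, 10 is even but 10 ÷ 8 = 1.25, which is not an integer.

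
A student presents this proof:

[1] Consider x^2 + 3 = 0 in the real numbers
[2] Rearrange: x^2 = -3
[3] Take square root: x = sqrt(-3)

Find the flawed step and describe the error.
Step 3: Take square root: x = sqrt(-3)

Step 3 takes the square root of -3, which is negative. In the real number system, the square root of a negative number is undefined. The equation x^2 + 3 = 0 has no real solutions. Square roots of negative numbers only exist in the complex numbers.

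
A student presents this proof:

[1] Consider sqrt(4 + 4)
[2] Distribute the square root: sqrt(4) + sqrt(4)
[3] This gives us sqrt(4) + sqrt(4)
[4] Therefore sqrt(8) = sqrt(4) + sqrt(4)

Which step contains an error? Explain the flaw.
Step 2: Distribute the square root: sqrt(4) + sqrt(4)

Step 2 incorrectly 'distributes' the square root over addition. The square root function does not distribute: sqrt(a + b) ≠ sqrt(a) + sqrt(b). In fact, sqrt(4 + 4) = sqrt(8) ≈ 2.8284, while sqrt(4) + sqrt(4) ≈ 4.0000.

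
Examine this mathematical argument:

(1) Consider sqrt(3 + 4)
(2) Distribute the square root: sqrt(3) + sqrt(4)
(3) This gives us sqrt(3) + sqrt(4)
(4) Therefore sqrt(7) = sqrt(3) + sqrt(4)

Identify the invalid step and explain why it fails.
Step 2: Distribute the square root: sqrt(3) + sqrt(4)

Step 2 incorrectly 'distributes' the square root over addition. The square root function does not distribute: sqrt(a + b) ≠ sqrt(a) + sqrt(b). In fact, sqrt(3 + 4) = sqrt(7) ≈ 2.6458, while sqrt(3) + sqrt(4) ≈ 3.7321.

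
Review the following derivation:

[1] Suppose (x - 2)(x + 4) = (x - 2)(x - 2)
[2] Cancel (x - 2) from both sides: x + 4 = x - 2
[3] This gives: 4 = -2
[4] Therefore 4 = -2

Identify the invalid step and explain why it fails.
Step 2: Cancel (x - 2) from both sides: x + 4 = x - 2

Step 2 cancels (x - 2) from both sides. This is only valid if (x - 2) ≠ 0, i.e., x ≠ 2. When x = 2, both sides equal zero regardless of the other factors. The correct approach requires considering x = 2 as a separate case.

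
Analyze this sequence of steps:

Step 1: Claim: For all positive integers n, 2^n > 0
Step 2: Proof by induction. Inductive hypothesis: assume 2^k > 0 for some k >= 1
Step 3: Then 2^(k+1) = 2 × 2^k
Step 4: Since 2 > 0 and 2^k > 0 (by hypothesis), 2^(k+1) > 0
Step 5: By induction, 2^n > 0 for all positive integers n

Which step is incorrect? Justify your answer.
Step 5: By induction, 2^n > 0 for all positive integers n

Step 5 concludes the proof by induction, but no base case was ever established. A valid induction proof requires: (1) a base case proving 2^1 > 0, and (2) an inductive step showing IF 2^k > 0 THEN 2^(k+1) > 0. Steps 2-4 correctly establish the inductive step, but without the base case the conclusion in step 5 does not follow.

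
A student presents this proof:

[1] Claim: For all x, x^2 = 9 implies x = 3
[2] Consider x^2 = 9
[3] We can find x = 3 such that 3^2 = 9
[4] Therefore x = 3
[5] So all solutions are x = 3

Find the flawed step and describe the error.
Step 4: Therefore x = 3

Step 4 incorrectly concludes that x = 3 is the only solution. The proof shows that x = 3 is A solution (existence), but does not show it is the ONLY solution (uniqueness). In fact, x = -3 is also a solution since (-3)^2 = 9. Finding one solution doesn't prove there are no others.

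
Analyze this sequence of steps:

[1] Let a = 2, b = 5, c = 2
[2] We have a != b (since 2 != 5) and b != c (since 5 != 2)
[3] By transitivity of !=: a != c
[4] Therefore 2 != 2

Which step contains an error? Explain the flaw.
Step 3: By transitivity of !=: a != c

Step 3 incorrectly applies transitivity to the '!=' relation. Transitivity states: if a R b and b R c, then a R c. However, '!=' is not transitive. Counterexample: 2 != 5 and 5 != 2, but 2 = 2 (both equal 2). Transitivity holds for relations like <, <=, =, but not for !=.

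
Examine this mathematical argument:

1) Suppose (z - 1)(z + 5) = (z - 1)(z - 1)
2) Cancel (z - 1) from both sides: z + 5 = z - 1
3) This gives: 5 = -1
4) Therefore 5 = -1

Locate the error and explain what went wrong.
Step 2: Cancel (z - 1) from both sides: z + 5 = z - 1

Step 2 cancels (z - 1) from both sides. This is only valid if (z - 1) ≠ 0, i.e., z ≠ 1. When z = 1, both sides equal zero regardless of the other factors. The correct approach requires considering z = 1 as a separate case.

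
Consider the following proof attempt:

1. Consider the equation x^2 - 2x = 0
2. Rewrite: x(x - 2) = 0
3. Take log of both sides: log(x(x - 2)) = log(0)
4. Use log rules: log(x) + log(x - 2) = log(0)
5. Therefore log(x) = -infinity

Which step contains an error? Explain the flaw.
Step 3: Take log of both sides: log(x(x - 2)) = log(0)

Step 3 takes the logarithm of both sides, resulting in log(0) on the right side. The logarithm is only defined for positive numbers; log(0) is undefined (approaches negative infinity). This operation is invalid.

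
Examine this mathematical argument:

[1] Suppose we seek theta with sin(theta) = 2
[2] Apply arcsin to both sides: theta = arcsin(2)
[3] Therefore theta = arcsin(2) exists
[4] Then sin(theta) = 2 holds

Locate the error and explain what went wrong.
Step 2: Apply arcsin to both sides: theta = arcsin(2)

Step 2 applies arcsin to 2. However, arcsin(x) is only defined for x in [-1, 1] because sin(theta) can only produce values in that range. Since |2| > 1, arcsin(2) is undefined. There is no angle whose sine equals 2.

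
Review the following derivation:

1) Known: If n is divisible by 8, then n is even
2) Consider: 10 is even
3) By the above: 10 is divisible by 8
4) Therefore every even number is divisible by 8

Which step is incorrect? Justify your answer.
Step 3: By the above: 10 is divisible by 8

Step 3 commits the fallacy of affirming the consequent. The known fact 'divisible by 8 → even' does NOT imply 'even → divisible by 8'. That would be the converse, which is false. For example, 10 is even but 10 ÷ 8 = 1.25, which is not an integer.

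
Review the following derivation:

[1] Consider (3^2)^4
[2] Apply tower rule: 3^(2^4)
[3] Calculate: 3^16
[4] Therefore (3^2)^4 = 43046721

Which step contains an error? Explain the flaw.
Step 2: Apply tower rule: 3^(2^4)

Step 2 incorrectly states that (a^b)^c = a^(b^c). The correct rule is (a^b)^c = a^(b×c). The actual value is (3^2)^4 = 3^8 = 6561, not 3^16 = 43046721.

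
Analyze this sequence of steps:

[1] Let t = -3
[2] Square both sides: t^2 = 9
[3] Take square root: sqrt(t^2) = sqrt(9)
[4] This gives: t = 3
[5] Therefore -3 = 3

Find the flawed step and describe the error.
Step 4: This gives: t = 3

Step 4 incorrectly states that sqrt(t^2) = t. The correct identity is sqrt(t^2) = |t|. Since t = -3 < 0, we have sqrt(t^2) = |-3| = 3, not t = -3.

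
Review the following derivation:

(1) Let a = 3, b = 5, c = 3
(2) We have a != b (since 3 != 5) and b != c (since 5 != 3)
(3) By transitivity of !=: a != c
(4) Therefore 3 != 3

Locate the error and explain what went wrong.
Step 3: By transitivity of !=: a != c

Step 3 incorrectly applies transitivity to the '!=' relation. Transitivity states: if a R b and b R c, then a R c. However, '!=' is not transitive. Counterexample: 3 != 5 and 5 != 3, but 3 = 3 (both equal 3). Transitivity holds for relations like <, <=, =, but not for !=.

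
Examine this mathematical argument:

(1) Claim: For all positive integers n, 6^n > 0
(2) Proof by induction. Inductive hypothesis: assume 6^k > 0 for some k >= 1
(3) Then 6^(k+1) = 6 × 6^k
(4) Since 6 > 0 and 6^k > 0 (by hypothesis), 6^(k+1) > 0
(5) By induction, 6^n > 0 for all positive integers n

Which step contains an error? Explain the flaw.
Step 5: By induction, 6^n > 0 for all positive integers n

Step 5 concludes the proof by induction, but no base case was ever established. A valid induction proof requires: (1) a base case proving 6^1 > 0, and (2) an inductive step showing IF 6^k > 0 THEN 6^(k+1) > 0. Steps 2-4 correctly establish the inductive step, but without the base case the conclusion in step 5 does not follow.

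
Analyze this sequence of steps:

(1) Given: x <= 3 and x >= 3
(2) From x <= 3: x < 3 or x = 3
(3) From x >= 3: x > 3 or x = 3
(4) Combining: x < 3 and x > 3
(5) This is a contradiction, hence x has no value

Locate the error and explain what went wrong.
Step 4: Combining: x < 3 and x > 3

Step 4 incorrectly combines the conditions. From x <= 3 and x >= 3, the intersection is x = 3. The error treats the 'or' cases as 'and' requirements. The correct conclusion is that x = 3 is the unique solution, not that no solution exists.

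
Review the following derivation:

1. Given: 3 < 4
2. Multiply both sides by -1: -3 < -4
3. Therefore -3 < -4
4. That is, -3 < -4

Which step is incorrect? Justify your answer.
Step 2: Multiply both sides by -1: -3 < -4

Step 2 multiplies both sides by -1 but fails to reverse the inequality sign. When multiplying (or dividing) an inequality by a negative number, the direction must be reversed. Since 3 < 4, we should get -3 > -4, i.e., -3 > -4.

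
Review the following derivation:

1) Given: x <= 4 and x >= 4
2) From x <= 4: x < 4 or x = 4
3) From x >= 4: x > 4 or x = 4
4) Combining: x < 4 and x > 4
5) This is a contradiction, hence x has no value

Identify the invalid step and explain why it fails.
Step 4: Combining: x < 4 and x > 4

Step 4 incorrectly combines the conditions. From x <= 4 and x >= 4, the intersection is x = 4. The error treats the 'or' cases as 'and' requirements. The correct conclusion is that x = 4 is the unique solution, not that no solution exists.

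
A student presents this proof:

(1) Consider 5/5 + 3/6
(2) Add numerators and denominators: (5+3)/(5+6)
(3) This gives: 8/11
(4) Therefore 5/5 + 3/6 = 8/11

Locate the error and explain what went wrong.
Step 2: Add numerators and denominators: (5+3)/(5+6)

Step 2 incorrectly adds fractions by separately adding numerators and denominators. This is wrong. The correct method requires a common denominator: 5/5 + 3/6 = (5×6 + 3×5)/(5×6) = 45/30 = 3/2. The method used gives 8/11, which is different.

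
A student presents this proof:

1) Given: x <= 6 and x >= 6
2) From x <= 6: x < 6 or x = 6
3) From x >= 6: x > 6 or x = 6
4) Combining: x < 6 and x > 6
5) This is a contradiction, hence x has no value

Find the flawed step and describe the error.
Step 4: Combining: x < 6 and x > 6

Step 4 incorrectly combines the conditions. From x <= 6 and x >= 6, the intersection is x = 6. The error treats the 'or' cases as 'and' requirements. The correct conclusion is that x = 6 is the unique solution, not that no solution exists.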